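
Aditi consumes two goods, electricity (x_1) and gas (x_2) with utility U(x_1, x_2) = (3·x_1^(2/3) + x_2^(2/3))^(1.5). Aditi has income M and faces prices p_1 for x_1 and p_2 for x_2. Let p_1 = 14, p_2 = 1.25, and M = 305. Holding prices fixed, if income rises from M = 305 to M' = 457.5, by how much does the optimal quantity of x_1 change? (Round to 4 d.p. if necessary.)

MRS = MU_x_1/MU_x_2 = 3·(x_2/x_1)^(1/3). Set equal to p_1/p_2.
Solve for the ratio: x_2/x_1 = [(1/3)·p_1/p_2]^(3).
Substitute x_2 = (x_2/x_1)·x_1 into the budget: x_1* = M/(p_1 + p_2·(x_2/x_1)).
Numerically x_2/x_1 = 52.03437, so x_1* = 305/(14 + 1.25·52.03437) = 3.8587.
At M' = 457.5: x_1* = 5.788. Change: 5.788 − 3.8587 = 1.9293.

Δx_1* = 1.9293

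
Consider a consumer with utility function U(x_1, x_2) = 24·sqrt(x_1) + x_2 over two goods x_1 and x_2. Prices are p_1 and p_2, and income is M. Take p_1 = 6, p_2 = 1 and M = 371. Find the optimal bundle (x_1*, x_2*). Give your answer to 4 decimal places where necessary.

Utility is quasi-linear in x_2; the FOC for x_1 is 12/√x_1 = p_1/p_2.
Solve: √x_1 = 12·p_2/p_1, so x_1*(p_1,p_2) = (12·p_2/p_1)², and x_2* = (M − p_1·x_1*)/p_2.
Plugging in: x_1* = (12·1/6)² = 4, x_2* = 347.

x_1* = 4, x_2* = 347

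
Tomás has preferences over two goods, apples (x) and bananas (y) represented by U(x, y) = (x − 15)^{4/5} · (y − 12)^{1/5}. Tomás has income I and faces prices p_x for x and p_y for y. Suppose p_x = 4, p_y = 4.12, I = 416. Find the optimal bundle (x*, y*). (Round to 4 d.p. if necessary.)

x* = 76.312, y* = 26.8816

This is Cobb-Douglas in (x−15, y−12): tangency gives 0.8·p_y·(y−12) = 0.2·p_x·(x−15).
After buying the subsistence bundle (15, 12), a share 0.8 of the remaining income goes to x: x* = 15 + 0.8·(I − 15p_x − 12p_y)/p_x.
Discretionary income = 416 − 15·4 − 12·4.12 = 306.56; x* = 15 + 0.8·306.56/4 = 76.312; y* = 12 + 0.2·306.56/4.12 = 26.8816.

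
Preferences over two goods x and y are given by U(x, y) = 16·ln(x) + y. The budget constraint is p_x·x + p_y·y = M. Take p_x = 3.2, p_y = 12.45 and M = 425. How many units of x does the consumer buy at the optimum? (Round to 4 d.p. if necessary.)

Set MRS = p_x/p_y: (16/x)/1 = p_x/p_y.
So x*(p_x,p_y) = 16·p_y/p_x, independent of income; and y* = (M − 16·p_y)/p_y.
At the given prices: x* = 16·12.45/3.2 = 62.25.

x* = 62.25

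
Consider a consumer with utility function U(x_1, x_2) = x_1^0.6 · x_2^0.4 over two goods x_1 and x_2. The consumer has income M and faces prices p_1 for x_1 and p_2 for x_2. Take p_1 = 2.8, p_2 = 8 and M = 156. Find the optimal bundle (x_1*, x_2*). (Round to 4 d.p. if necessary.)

x_1* = 33.4286, x_2* = 7.8

Tangency: MRS = (3/2)·x_2/x_1 = p_1/p_2.
Rearranging, p_2·x_2 = (2/3)·p_1·x_1. Substituting into the budget gives p_1·x_1·(1 + (2/3)) = M.
Demand: x_1*(p_1,p_2,M) = 0.6·M/p_1 and x_2* = 0.4·M/p_2.
At p_1=2.8, p_2=8, M=156: x_1* = 0.6·156/2.8 = 33.4286, x_2* = 7.8.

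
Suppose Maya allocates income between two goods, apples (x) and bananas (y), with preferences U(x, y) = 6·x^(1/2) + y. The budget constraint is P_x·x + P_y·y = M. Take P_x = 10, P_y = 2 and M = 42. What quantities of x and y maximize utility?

Thus x* = (3·P_y/P_x)² — independent of M — with the rest of income spent on y.
Plugging in: x* = (3·2/10)² = 0.36, y* = 19.2.

x* = 0.36, y* = 19.2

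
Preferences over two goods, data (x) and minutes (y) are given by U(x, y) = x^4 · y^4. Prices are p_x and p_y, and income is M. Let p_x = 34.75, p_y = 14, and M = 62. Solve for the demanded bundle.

The MRS is y/x. Set MRS = p_x/p_y.
So 4·p_y·y = 4·p_x·x; combined with the budget, a share 0.5 of income goes to x.
Demand: x*(p_x,p_y,M) = 0.5·M/p_x and y* = 0.5·M/p_y.
At p_x=34.75, p_y=14, M=62: x* = 0.5·62/34.75 = 0.8921, y* = 2.2143.

x* = 0.8921, y* = 2.2143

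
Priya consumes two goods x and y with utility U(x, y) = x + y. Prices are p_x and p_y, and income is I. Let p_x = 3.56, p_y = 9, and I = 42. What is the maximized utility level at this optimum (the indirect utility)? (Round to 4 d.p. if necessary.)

V = 11.7978

Perfect substitutes: compare marginal utility per dollar. 1/p_x vs 1/p_y → 0.2809 vs 0.1111.
x gives more utility per dollar, so spend all income on x: x* = I/p_x, y* = 0.
Numerically: x* = 11.7978, y* = 0.
Utility at the optimum: U(11.7978, 0) = 11.7978.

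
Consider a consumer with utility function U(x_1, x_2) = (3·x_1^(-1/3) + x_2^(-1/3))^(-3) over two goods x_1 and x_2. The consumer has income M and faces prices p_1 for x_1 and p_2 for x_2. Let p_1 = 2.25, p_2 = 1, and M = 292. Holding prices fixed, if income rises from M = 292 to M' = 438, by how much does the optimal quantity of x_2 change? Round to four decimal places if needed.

Δx_2* = 38.504

MRS = MU_x_1/MU_x_2 = 3·(x_2/x_1)^(4/3). Set equal to p_1/p_2.
Hence x_2/x_1 = ((1/3)·p_1/p_2)^(1/(4/3)), i.e. raised to the 0.75 power.
With the ratio pinned down, the budget gives x_1* = M/(p_1 + p_2·(x_2/x_1)) and x_2* = (x_2/x_1)·x_1*.
Numerically x_2/x_1 = 0.805927, so x_1* = 292/(2.25 + 1·0.805927) = 95.552 and x_2* = 0.805927·95.552 = 77.008.
At M' = 438: x_2* = 115.512. Change: 115.512 − 77.008 = 38.504.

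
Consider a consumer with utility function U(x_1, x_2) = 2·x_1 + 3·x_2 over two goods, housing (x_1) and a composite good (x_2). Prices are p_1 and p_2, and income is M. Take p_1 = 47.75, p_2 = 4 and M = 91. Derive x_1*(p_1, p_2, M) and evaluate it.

Perfect substitutes: compare marginal utility per dollar. 2/p_1 vs 3/p_2 → 0.0419 vs 0.75.
x_2 gives more utility per dollar, so spend all income on x_2: x_2* = M/p_2, x_1* = 0.
Numerically: x_1* = 0, x_2* = 22.75.

x_1* = 0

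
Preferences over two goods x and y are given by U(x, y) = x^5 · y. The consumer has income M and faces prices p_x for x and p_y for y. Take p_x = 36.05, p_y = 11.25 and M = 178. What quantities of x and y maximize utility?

x* = 4.1147, y* = 2.637

Tangency: MRS = 5·y/x = p_x/p_y.
So 5·p_y·y = p_x·x; combined with the budget, a share 5/6 of income goes to x.
Demand: x*(p_x,p_y,M) = 5/6·M/p_x and y* = 1/6·M/p_y.
At p_x=36.05, p_y=11.25, M=178: x* = 5/6·178/36.05 = 4.1147, y* = 2.637.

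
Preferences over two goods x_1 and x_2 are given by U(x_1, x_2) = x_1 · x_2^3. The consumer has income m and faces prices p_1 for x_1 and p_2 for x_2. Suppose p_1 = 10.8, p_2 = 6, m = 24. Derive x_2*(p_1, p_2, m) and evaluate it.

Tangency: MRS = (1/3)·x_2/x_1 = p_1/p_2.
So p_2·x_2 = 3·p_1·x_1; combined with the budget, a share 0.25 of income goes to x_1.
Demand: x_1*(p_1,p_2,m) = 0.25·m/p_1 and x_2* = 0.75·m/p_2.
At p_1=10.8, p_2=6, m=24: x_2* = 0.75·24/6 = 3.

x_2* = 3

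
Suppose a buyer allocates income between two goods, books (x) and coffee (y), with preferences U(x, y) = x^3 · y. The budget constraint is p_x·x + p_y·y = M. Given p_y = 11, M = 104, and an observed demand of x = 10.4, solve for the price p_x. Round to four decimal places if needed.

Tangency: MRS = 3·y/x = p_x/p_y.
So 3·p_y·y = p_x·x; combined with the budget, a share 0.75 of income goes to x.
Demand: x*(p_x,p_y,M) = 0.75·M/p_x and y* = 0.25·M/p_y.
Set x* = 10.4 in the demand function and solve for p_x: p_x = 7.5.

p_x = 7.5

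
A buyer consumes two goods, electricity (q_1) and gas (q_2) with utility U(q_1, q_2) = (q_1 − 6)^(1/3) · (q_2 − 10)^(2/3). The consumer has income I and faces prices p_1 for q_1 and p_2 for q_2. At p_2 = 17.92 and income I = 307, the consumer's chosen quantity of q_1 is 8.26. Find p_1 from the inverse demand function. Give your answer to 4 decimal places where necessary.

MRS = (1/2)·(q_2−10)/(q_1−6). Tangency with p_1/p_2 gives q_2−10 = 2·(p_1/p_2)·(q_1−6).
After buying the subsistence bundle (6, 10), a share 1/3 of the remaining income goes to q_1: q_1* = 6 + 1/3·(I − 6p_1 − 10p_2)/p_1.
Set q_1* = 8.26 in the demand function and solve for p_1: p_1 = 10.

p_1 = 10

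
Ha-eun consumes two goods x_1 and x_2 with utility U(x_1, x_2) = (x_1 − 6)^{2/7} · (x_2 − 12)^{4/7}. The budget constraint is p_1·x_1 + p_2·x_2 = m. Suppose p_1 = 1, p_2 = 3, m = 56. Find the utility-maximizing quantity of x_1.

MRS = (1/2)·(x_2−12)/(x_1−6). Tangency with p_1/p_2 gives x_2−12 = 2·(p_1/p_2)·(x_1−6).
After buying the subsistence bundle (6, 12), a share 1/3 of the remaining income goes to x_1: x_1* = 6 + 1/3·(m − 6p_1 − 12p_2)/p_1.
Discretionary income = 56 − 6·1 − 12·3 = 14; x_1* = 6 + 1/3·14/1 = 10.6667.

x_1* = 10.6667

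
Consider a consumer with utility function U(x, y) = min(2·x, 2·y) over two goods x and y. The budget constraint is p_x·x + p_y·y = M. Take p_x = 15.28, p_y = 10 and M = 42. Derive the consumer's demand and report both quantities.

Leontief preferences: the optimum is at the kink where x/2 = y/2, i.e. y = x.
Budget: p_x·x + p_y·x = M, so (2·p_x + 2·p_y)·x = 2·M.
Demand: x*(p_x,p_y,M) = 2·M/(2·p_x + 2·p_y), y* = 2·M/(2·p_x + 2·p_y).
Here 2·15.28 + 2·10 = 50.56, giving x* = 1.6614 and y* = 1.6614.

x* = 1.6614, y* = 1.6614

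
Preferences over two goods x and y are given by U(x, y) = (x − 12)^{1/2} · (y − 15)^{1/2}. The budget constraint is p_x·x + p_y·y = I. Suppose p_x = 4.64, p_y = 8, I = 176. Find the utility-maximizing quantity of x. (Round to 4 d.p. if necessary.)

x* = 12.0345

This is Cobb-Douglas in (x−12, y−15): tangency gives 0.5·p_y·(y−15) = 0.5·p_x·(x−12).
Substituting into the budget: x* = 12 + 0.5·(I − 12·p_x − 15·p_y)/p_x, and y* = 15 + 0.5·(…)/p_y.
Discretionary income = 176 − 12·4.64 − 15·8 = 0.32; x* = 12 + 0.5·0.32/4.64 = 12.0345.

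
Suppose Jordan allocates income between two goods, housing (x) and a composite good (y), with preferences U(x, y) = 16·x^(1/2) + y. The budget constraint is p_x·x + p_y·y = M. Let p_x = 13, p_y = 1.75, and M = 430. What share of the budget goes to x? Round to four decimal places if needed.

Solve: √x = 8·p_y/p_x, so x*(p_x,p_y) = (8·p_y/p_x)², and y* = (M − p_x·x*)/p_y.
Plugging in: x* = (8·1.75/13)² = 1.1598, y* = 237.0989.
Expenditure on x: 13·1.1598 = 15.0769; share = 0.0351.

share on x = 0.0351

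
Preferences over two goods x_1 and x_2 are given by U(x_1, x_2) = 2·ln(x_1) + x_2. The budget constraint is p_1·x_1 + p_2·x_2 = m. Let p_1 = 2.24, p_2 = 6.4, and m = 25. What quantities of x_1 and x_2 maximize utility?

x_1* = 5.7143, x_2* = 1.9062

So x_1*(p_1,p_2) = 2·p_2/p_1, independent of income; and x_2* = (m − 2·p_2)/p_2.
At the given prices: x_1* = 2·6.4/2.24 = 5.7143, and x_2* = 1.9062.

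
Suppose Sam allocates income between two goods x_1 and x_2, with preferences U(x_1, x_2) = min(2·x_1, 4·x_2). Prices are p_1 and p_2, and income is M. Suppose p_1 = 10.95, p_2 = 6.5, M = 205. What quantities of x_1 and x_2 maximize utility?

x_1* = 14.4366, x_2* = 7.2183

With perfect complements, no substitution: consume in ratio x_1:x_2 = 4:2.
Budget: p_1·x_1 + p_2·(1/2)·x_1 = M, so (4·p_1 + 2·p_2)·x_1 = 4·M.
Demand: x_1*(p_1,p_2,M) = 4·M/(4·p_1 + 2·p_2), x_2* = 2·M/(4·p_1 + 2·p_2).
Here 4·10.95 + 2·6.5 = 56.8, giving x_1* = 14.4366 and x_2* = 7.2183.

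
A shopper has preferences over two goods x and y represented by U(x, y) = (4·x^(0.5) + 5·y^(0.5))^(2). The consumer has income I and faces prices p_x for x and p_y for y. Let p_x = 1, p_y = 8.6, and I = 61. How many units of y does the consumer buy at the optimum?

y* = 1.0906

Numerically y/x = 0.021126, so x* = 61/(1 + 8.6·0.021126) = 51.6212 and y* = 0.021126·51.6212 = 1.0906.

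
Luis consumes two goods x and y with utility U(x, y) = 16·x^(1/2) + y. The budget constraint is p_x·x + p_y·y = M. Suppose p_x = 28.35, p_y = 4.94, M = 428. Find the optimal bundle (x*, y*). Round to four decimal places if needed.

x* = 1.9432, y* = 75.4876

MU_x = 8/√x, MU_y = 1. Tangency: 8/√x = p_x/p_y.
Solve: √x = 8·p_y/p_x, so x*(p_x,p_y) = (8·p_y/p_x)², and y* = (M − p_x·x*)/p_y.
Plugging in: x* = (8·4.94/28.35)² = 1.9432, y* = 75.4876.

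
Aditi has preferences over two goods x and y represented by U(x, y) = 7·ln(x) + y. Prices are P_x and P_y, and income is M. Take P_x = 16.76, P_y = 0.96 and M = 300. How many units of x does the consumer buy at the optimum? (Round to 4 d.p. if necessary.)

Set MRS = P_x/P_y: (7/x)/1 = P_x/P_y.
So x*(P_x,P_y) = 7·P_y/P_x, independent of income; and y* = (M − 7·P_y)/P_y.
At the given prices: x* = 7·0.96/16.76 = 0.401.

x* = 0.401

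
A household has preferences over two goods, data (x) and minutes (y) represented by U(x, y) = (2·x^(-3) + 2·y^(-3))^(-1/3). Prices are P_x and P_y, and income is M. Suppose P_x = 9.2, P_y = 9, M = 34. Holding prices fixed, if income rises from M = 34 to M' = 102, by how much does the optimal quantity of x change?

MRS = MU_x/MU_y = (y/x)^(4). Set equal to P_x/P_y.
Solve for the ratio: y/x = [P_x/P_y]^(0.25).
Substitute y = (y/x)·x into the budget: x* = M/(P_x + P_y·(y/x)).
Numerically y/x = 1.00551, so x* = 34/(9.2 + 9·1.00551) = 1.8631.
At M' = 102: x* = 5.5892. Change: 5.5892 − 1.8631 = 3.7261.

Δx* = 3.7261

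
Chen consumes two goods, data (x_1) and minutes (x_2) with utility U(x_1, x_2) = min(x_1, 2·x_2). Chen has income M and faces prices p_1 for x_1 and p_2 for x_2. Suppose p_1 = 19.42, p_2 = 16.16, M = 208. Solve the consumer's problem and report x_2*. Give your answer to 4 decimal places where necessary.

Leontief preferences: the optimum is at the kink where x_1/2 = x_2/1, i.e. x_2 = (1/2)·x_1.
Budget: p_1·x_1 + p_2·(1/2)·x_1 = M, so (2·p_1 + p_2)·x_1 = 2·M.
Demand: x_1*(p_1,p_2,M) = 2·M/(2·p_1 + p_2), x_2* = M/(2·p_1 + p_2).
Here 2·19.42 + 16.16 = 55, giving x_2* = 3.7818.

x_2* = 3.7818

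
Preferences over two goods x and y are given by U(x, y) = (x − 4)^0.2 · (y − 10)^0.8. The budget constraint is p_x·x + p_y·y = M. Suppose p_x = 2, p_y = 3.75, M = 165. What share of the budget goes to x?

MRS = (1/4)·(y−10)/(x−4). Tangency with p_x/p_y gives y−10 = 4·(p_x/p_y)·(x−4).
Substituting into the budget: x* = 4 + 0.2·(M − 4·p_x − 10·p_y)/p_x, and y* = 10 + 0.8·(…)/p_y.
Discretionary income = 165 − 4·2 − 10·3.75 = 119.5; x* = 4 + 0.2·119.5/2 = 15.95; y* = 10 + 0.8·119.5/3.75 = 35.4933.
Expenditure on x: 2·15.95 = 31.9; share = 0.1933.

share on x = 0.1933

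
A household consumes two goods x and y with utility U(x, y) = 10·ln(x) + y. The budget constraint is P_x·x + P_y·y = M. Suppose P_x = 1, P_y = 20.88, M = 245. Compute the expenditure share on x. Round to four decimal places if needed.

MU_x = 10/x, MU_y = 1. Tangency: 10/x = P_x/P_y.
So x*(P_x,P_y) = 10·P_y/P_x, independent of income; and y* = (M − 10·P_y)/P_y.
At the given prices: x* = 10·20.88/1 = 208.8, and y* = 1.7337.
Expenditure on x: 1·208.8 = 208.8; share = 0.8522.

share on x = 0.8522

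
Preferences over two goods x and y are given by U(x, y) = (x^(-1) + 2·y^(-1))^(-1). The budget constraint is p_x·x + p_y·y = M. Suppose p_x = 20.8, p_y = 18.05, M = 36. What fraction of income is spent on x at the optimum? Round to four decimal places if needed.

share on x = 0.4315

With the ratio pinned down, the budget gives x* = M/(p_x + p_y·(y/x)) and y* = (y/x)·x*.
Numerically y/x = 1.518127, so x* = 36/(20.8 + 18.05·1.518127) = 0.7469 and y* = 1.518127·0.7469 = 1.1338.
Expenditure on x: 20.8·0.7469 = 15.5346; share = 0.4315.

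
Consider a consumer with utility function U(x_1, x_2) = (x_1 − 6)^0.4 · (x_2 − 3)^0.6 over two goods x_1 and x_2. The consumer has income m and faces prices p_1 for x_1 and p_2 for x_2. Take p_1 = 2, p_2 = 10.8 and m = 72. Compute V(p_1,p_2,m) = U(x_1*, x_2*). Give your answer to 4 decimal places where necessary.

MRS = (2/3)·(x_2−3)/(x_1−6). Tangency with p_1/p_2 gives x_2−3 = (3/2)·(p_1/p_2)·(x_1−6).
After buying the subsistence bundle (6, 3), a share 0.4 of the remaining income goes to x_1: x_1* = 6 + 0.4·(m − 6p_1 − 3p_2)/p_1.
Discretionary income = 72 − 6·2 − 3·10.8 = 27.6; x_1* = 6 + 0.4·27.6/2 = 11.52; x_2* = 3 + 0.6·27.6/10.8 = 4.5333.
Utility at the optimum: U(11.52, 4.5333) = 2.5595.

V = 2.5595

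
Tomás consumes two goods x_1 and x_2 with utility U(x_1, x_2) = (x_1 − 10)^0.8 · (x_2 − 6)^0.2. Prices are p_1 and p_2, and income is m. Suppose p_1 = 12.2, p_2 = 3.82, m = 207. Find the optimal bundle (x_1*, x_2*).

This is Cobb-Douglas in (x_1−10, x_2−6): tangency gives 0.8·p_2·(x_2−6) = 0.2·p_1·(x_1−10).
Substituting into the budget: x_1* = 10 + 0.8·(m − 10·p_1 − 6·p_2)/p_1, and x_2* = 6 + 0.2·(…)/p_2.
Discretionary income = 207 − 10·12.2 − 6·3.82 = 62.08; x_1* = 10 + 0.8·62.08/12.2 = 14.0708; x_2* = 6 + 0.2·62.08/3.82 = 9.2503.

x_1* = 14.0708, x_2* = 9.2503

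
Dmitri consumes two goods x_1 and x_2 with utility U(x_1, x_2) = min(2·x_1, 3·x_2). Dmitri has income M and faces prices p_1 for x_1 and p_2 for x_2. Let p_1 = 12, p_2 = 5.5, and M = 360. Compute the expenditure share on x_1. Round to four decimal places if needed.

With perfect complements, no substitution: consume in ratio x_1:x_2 = 3:2.
Budget: p_1·x_1 + p_2·(2/3)·x_1 = M, so (3·p_1 + 2·p_2)·x_1 = 3·M.
Demand: x_1*(p_1,p_2,M) = 3·M/(3·p_1 + 2·p_2), x_2* = 2·M/(3·p_1 + 2·p_2).
Here 3·12 + 2·5.5 = 47, giving x_1* = 22.9787 and x_2* = 15.3191.
Expenditure on x_1: 12·22.9787 = 275.7447; share = 0.766.

share on x_1 = 0.766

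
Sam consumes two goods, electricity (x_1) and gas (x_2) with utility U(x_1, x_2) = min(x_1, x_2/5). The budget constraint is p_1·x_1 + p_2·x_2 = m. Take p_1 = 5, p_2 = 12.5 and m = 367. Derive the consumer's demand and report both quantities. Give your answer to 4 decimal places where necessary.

Demand: x_1*(p_1,p_2,m) = m/(p_1 + 5·p_2), x_2* = 5·m/(p_1 + 5·p_2).
Here 5 + 5·12.5 = 67.5, giving x_1* = 5.437 and x_2* = 27.1852.

x_1* = 5.437, x_2* = 27.1852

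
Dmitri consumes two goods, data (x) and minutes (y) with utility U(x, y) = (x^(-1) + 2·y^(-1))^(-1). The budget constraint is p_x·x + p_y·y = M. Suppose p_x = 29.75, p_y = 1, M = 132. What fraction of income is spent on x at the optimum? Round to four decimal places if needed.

share on x = 0.7941

MRS = MU_x/MU_y = (1/2)·(y/x)^(2). Set equal to p_x/p_y.
Hence y/x = (2·p_x/p_y)^(1/(2)), i.e. raised to the 0.5 power.
With the ratio pinned down, the budget gives x* = M/(p_x + p_y·(y/x)) and y* = (y/x)·x*.
Numerically y/x = 7.713624, so x* = 132/(29.75 + 1·7.713624) = 3.5234 and y* = 7.713624·3.5234 = 27.1783.
Expenditure on x: 29.75·3.5234 = 104.8217; share = 0.7941.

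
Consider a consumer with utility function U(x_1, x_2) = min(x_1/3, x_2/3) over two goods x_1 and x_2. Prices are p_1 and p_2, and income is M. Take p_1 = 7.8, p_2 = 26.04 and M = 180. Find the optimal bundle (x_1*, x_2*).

Leontief preferences: the optimum is at the kink where x_1/3 = x_2/3, i.e. x_2 = x_1.
Budget: p_1·x_1 + p_2·x_1 = M, so (3·p_1 + 3·p_2)·x_1 = 3·M.
Demand: x_1*(p_1,p_2,M) = 3·M/(3·p_1 + 3·p_2), x_2* = 3·M/(3·p_1 + 3·p_2).
Here 3·7.8 + 3·26.04 = 101.52, giving x_1* = 5.3191 and x_2* = 5.3191.

x_1* = 5.3191, x_2* = 5.3191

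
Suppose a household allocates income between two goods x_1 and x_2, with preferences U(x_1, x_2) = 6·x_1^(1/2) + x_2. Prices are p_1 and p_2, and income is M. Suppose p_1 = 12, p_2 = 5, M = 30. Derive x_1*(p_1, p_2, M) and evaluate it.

x_1* = 1.5625

Utility is quasi-linear in x_2; the FOC for x_1 is 3/√x_1 = p_1/p_2.
Solve: √x_1 = 3·p_2/p_1, so x_1*(p_1,p_2) = (3·p_2/p_1)², and x_2* = (M − p_1·x_1*)/p_2.
Plugging in: x_1* = (3·5/12)² = 1.5625.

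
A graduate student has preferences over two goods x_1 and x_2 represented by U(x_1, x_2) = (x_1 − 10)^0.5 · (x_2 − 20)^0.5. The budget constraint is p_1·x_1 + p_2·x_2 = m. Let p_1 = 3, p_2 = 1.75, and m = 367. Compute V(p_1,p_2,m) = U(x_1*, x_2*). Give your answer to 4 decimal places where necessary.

V = 65.9018

This is Cobb-Douglas in (x_1−10, x_2−20): tangency gives 0.5·p_2·(x_2−20) = 0.5·p_1·(x_1−10).
Substituting into the budget: x_1* = 10 + 0.5·(m − 10·p_1 − 20·p_2)/p_1, and x_2* = 20 + 0.5·(…)/p_2.
Discretionary income = 367 − 10·3 − 20·1.75 = 302; x_1* = 10 + 0.5·302/3 = 60.3333; x_2* = 20 + 0.5·302/1.75 = 106.2857.
Utility at the optimum: U(60.3333, 106.2857) = 65.9018.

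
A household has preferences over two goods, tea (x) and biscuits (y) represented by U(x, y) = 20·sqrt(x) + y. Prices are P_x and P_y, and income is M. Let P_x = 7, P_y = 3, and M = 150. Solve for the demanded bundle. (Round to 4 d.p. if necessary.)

Solve: √x = 10·P_y/P_x, so x*(P_x,P_y) = (10·P_y/P_x)², and y* = (M − P_x·x*)/P_y.
Plugging in: x* = (10·3/7)² = 18.3673, y* = 7.1429.

x* = 18.3673, y* = 7.1429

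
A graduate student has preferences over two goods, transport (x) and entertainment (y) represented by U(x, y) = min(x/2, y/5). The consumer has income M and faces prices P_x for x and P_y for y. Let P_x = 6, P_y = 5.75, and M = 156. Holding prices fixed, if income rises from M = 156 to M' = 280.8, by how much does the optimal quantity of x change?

Leontief preferences: the optimum is at the kink where x/2 = y/5, i.e. y = (5/2)·x.
Budget: P_x·x + P_y·(5/2)·x = M, so (2·P_x + 5·P_y)·x = 2·M.
Demand: x*(P_x,P_y,M) = 2·M/(2·P_x + 5·P_y), y* = 5·M/(2·P_x + 5·P_y).
Here 2·6 + 5·5.75 = 40.75, giving x* = 7.6564.
At M' = 280.8: x* = 13.7816. Change: 13.7816 − 7.6564 = 6.1252.

Δx* = 6.1252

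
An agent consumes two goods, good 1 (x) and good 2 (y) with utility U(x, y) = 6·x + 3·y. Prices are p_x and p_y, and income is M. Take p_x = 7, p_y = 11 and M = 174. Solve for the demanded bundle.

Linear utility — the consumer picks whichever good has higher MU/price: 6/7 = 0.8571 vs 3/11 = 0.2727.
x gives more utility per dollar, so spend all income on x: x* = M/p_x, y* = 0.
Numerically: x* = 24.8571, y* = 0.

x* = 24.8571, y* = 0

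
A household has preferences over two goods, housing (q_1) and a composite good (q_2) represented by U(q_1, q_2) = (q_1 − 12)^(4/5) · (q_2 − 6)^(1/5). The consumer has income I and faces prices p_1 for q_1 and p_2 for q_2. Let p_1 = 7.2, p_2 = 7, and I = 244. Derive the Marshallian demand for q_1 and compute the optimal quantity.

q_1* = 24.8444

Let q_1' = q_1−12, q_2' = q_2−6. MRS = 4·q_2'/q_1' = p_1/p_2.
After buying the subsistence bundle (12, 6), a share 0.8 of the remaining income goes to q_1: q_1* = 12 + 0.8·(I − 12p_1 − 6p_2)/p_1.
Discretionary income = 244 − 12·7.2 − 6·7 = 115.6; q_1* = 12 + 0.8·115.6/7.2 = 24.8444.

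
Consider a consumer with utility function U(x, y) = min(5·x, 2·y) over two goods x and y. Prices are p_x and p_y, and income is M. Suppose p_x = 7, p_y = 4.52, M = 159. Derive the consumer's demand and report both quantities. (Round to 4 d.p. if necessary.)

Leontief preferences: the optimum is at the kink where x/2 = y/5, i.e. y = (5/2)·x.
Budget: p_x·x + p_y·(5/2)·x = M, so (2·p_x + 5·p_y)·x = 2·M.
Demand: x*(p_x,p_y,M) = 2·M/(2·p_x + 5·p_y), y* = 5·M/(2·p_x + 5·p_y).
Here 2·7 + 5·4.52 = 36.6, giving x* = 8.6885 and y* = 21.7213.

x* = 8.6885, y* = 21.7213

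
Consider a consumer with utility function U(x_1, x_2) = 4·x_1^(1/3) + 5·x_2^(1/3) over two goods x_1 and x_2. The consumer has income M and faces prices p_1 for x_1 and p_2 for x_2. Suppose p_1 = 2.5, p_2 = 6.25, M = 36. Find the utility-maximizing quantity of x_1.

MRS = MU_x_1/MU_x_2 = (4/5)·(x_2/x_1)^(2/3). Set equal to p_1/p_2.
Hence x_2/x_1 = ((5/4)·p_1/p_2)^(1/(2/3)), i.e. raised to the 1.5 power.
With the ratio pinned down, the budget gives x_1* = M/(p_1 + p_2·(x_2/x_1)) and x_2* = (x_2/x_1)·x_1*.
Numerically x_2/x_1 = 0.353553, so x_1* = 36/(2.5 + 6.25·0.353553) = 7.6438.

x_1* = 7.6438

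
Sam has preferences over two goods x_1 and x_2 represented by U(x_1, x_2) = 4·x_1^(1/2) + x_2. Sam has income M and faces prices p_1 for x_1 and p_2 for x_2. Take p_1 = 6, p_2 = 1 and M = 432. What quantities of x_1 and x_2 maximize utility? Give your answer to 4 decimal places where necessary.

x_1* = 0.1111, x_2* = 431.3333

Set MRS = p_1/p_2: 2·x_1^(−1/2) = p_1/p_2.
Thus x_1* = (2·p_2/p_1)² — independent of M — with the rest of income spent on x_2.
Plugging in: x_1* = (2·1/6)² = 0.1111, x_2* = 431.3333.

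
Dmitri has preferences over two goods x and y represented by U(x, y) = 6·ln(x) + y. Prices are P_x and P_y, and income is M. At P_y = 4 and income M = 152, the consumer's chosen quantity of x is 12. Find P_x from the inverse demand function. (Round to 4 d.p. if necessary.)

P_x = 2

Set MRS = P_x/P_y: (6/x)/1 = P_x/P_y.
So x*(P_x,P_y) = 6·P_y/P_x, independent of income; and y* = (M − 6·P_y)/P_y.
Set x* = 12 in the demand function and solve for P_x: P_x = 2.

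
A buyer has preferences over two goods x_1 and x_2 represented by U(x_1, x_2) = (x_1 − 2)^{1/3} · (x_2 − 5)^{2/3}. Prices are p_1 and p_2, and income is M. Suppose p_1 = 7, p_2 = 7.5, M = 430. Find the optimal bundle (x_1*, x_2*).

Discretionary income = 430 − 2·7 − 5·7.5 = 378.5; x_1* = 2 + 1/3·378.5/7 = 20.0238; x_2* = 5 + 2/3·378.5/7.5 = 38.6444.

x_1* = 20.0238, x_2* = 38.6444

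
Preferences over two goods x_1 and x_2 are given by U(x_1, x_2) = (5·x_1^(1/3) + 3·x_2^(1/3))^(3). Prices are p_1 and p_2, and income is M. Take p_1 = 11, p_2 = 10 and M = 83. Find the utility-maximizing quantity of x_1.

From the CES first-order condition, (5/3)·(x_2/x_1)^(2/3) = p_1/p_2.
Solve for the ratio: x_2/x_1 = [(3/5)·p_1/p_2]^(1.5).
With the ratio pinned down, the budget gives x_1* = M/(p_1 + p_2·(x_2/x_1)) and x_2* = (x_2/x_1)·x_1*.
Numerically x_2/x_1 = 0.536187, so x_1* = 83/(11 + 10·0.536187) = 5.0728.

x_1* = 5.0728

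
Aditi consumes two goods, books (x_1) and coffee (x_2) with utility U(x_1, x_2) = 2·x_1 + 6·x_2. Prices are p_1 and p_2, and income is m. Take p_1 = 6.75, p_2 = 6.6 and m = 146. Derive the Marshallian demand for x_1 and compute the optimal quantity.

x_1* = 0

Linear utility — the consumer picks whichever good has higher MU/price: 2/6.75 = 0.2963 vs 6/6.6 = 0.9091.
x_2 gives more utility per dollar, so spend all income on x_2: x_2* = m/p_2, x_1* = 0.
Numerically: x_1* = 0, x_2* = 22.1212.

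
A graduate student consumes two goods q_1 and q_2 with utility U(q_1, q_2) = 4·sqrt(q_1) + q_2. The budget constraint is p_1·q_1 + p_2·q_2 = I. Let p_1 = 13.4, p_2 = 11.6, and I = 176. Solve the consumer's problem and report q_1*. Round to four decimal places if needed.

Solve: √q_1 = 2·p_2/p_1, so q_1*(p_1,p_2) = (2·p_2/p_1)², and q_2* = (I − p_1·q_1*)/p_2.
Plugging in: q_1* = (2·11.6/13.4)² = 2.9975.

q_1* = 2.9975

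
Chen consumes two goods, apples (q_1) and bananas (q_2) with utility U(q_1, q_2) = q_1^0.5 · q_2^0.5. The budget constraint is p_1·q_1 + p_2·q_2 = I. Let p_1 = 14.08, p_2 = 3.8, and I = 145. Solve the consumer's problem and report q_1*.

q_1* = 5.1491

The MRS is q_2/q_1. Set MRS = p_1/p_2.
So 0.5·p_2·q_2 = 0.5·p_1·q_1; combined with the budget, a share 0.5 of income goes to q_1.
Demand: q_1*(p_1,p_2,I) = 0.5·I/p_1 and q_2* = 0.5·I/p_2.
At p_1=14.08, p_2=3.8, I=145: q_1* = 0.5·145/14.08 = 5.1491.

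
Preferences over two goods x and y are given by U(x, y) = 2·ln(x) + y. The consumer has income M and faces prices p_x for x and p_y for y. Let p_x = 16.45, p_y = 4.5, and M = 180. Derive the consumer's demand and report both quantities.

x* = 0.5471, y* = 38

Set MRS = p_x/p_y: (2/x)/1 = p_x/p_y.
So x*(p_x,p_y) = 2·p_y/p_x, independent of income; and y* = (M − 2·p_y)/p_y.
At the given prices: x* = 2·4.5/16.45 = 0.5471, and y* = 38.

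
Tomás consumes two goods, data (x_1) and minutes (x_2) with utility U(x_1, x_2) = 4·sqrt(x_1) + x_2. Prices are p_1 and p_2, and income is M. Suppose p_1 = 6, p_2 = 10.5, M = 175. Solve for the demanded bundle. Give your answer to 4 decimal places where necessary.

MU_x_1 = 2/√x_1, MU_x_2 = 1. Tangency: 2/√x_1 = p_1/p_2.
Thus x_1* = (2·p_2/p_1)² — independent of M — with the rest of income spent on x_2.
Plugging in: x_1* = (2·10.5/6)² = 12.25, x_2* = 9.6667.

x_1* = 12.25, x_2* = 9.6667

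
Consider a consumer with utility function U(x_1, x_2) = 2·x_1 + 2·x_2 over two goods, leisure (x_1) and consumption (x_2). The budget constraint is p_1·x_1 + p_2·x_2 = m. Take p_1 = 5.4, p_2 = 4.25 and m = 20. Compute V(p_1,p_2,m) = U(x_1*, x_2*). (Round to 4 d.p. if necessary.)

V = 9.4118

Linear utility — the consumer picks whichever good has higher MU/price: 2/5.4 = 0.3704 vs 2/4.25 = 0.4706.
x_2 gives more utility per dollar, so spend all income on x_2: x_2* = m/p_2, x_1* = 0.
Numerically: x_1* = 0, x_2* = 4.7059.
Utility at the optimum: U(0, 4.7059) = 9.4118.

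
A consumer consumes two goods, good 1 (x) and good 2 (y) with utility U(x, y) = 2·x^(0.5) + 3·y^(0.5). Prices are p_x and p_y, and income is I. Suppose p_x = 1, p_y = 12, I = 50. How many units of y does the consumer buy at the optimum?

MU_x ∝ 2·x^(-0.5), MU_y ∝ 3·y^(-0.5), so MRS = (2/3)·(y/x)^(0.5) = p_x/p_y.
Hence y/x = ((3/2)·p_x/p_y)^(1/(0.5)), i.e. raised to the 2 power.
With the ratio pinned down, the budget gives x* = I/(p_x + p_y·(y/x)) and y* = (y/x)·x*.
Numerically y/x = 0.015625, so x* = 50/(1 + 12·0.015625) = 42.1053 and y* = 0.015625·42.1053 = 0.6579.

y* = 0.6579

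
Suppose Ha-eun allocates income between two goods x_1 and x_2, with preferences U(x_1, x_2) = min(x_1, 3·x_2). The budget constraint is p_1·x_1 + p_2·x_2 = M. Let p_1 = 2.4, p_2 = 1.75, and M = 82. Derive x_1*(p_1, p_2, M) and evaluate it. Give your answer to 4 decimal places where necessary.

With perfect complements, no substitution: consume in ratio x_1:x_2 = 3:1.
Budget: p_1·x_1 + p_2·(1/3)·x_1 = M, so (3·p_1 + p_2)·x_1 = 3·M.
Demand: x_1*(p_1,p_2,M) = 3·M/(3·p_1 + p_2), x_2* = M/(3·p_1 + p_2).
Here 3·2.4 + 1.75 = 8.95, giving x_1* = 27.486.

x_1* = 27.486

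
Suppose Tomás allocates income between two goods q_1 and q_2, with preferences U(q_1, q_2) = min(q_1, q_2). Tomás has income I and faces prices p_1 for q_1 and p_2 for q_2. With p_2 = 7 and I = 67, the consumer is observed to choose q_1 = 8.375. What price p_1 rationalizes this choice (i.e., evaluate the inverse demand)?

p_1 = 1

With perfect complements, no substitution: consume in ratio q_1:q_2 = 1:1.
Budget: p_1·q_1 + p_2·q_1 = I, so (p_1 + p_2)·q_1 = I.
Demand: q_1*(p_1,p_2,I) = I/(p_1 + p_2), q_2* = I/(p_1 + p_2).
Set q_1* = 8.375 in the demand function and solve for p_1: p_1 = 1.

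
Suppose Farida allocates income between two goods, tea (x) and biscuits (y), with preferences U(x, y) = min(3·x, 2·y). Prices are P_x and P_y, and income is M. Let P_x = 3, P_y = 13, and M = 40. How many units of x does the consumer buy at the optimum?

Leontief preferences: the optimum is at the kink where x/2 = y/3, i.e. y = (3/2)·x.
Budget: P_x·x + P_y·(3/2)·x = M, so (2·P_x + 3·P_y)·x = 2·M.
Demand: x*(P_x,P_y,M) = 2·M/(2·P_x + 3·P_y), y* = 3·M/(2·P_x + 3·P_y).
Here 2·3 + 3·13 = 45, giving x* = 1.7778.

x* = 1.7778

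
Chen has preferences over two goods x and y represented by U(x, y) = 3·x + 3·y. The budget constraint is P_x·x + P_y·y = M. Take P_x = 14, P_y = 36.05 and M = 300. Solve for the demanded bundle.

Perfect substitutes: compare marginal utility per dollar. 3/P_x vs 3/P_y → 0.2143 vs 0.0832.
x gives more utility per dollar, so spend all income on x: x* = M/P_x, y* = 0.
Numerically: x* = 21.4286, y* = 0.

x* = 21.4286, y* = 0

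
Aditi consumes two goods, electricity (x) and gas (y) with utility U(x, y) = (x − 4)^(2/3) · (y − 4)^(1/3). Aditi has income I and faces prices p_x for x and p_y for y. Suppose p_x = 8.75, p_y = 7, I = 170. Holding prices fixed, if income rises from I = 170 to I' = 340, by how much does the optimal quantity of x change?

This is Cobb-Douglas in (x−4, y−4): tangency gives 2/3·p_y·(y−4) = 1/3·p_x·(x−4).
Substituting into the budget: x* = 4 + 2/3·(I − 4·p_x − 4·p_y)/p_x, and y* = 4 + 1/3·(…)/p_y.
Discretionary income = 170 − 4·8.75 − 4·7 = 107; x* = 4 + 2/3·107/8.75 = 12.1524.
At I' = 340: x* = 25.1048. Change: 25.1048 − 12.1524 = 12.9524.

Δx* = 12.9524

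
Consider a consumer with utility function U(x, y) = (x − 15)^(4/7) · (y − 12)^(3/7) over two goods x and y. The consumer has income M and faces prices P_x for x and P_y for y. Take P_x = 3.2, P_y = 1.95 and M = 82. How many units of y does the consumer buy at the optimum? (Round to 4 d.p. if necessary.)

MRS = (4/3)·(y−12)/(x−15). Tangency with P_x/P_y gives y−12 = (3/4)·(P_x/P_y)·(x−15).
After buying the subsistence bundle (15, 12), a share 4/7 of the remaining income goes to x: x* = 15 + 4/7·(M − 15P_x − 12P_y)/P_x.
Discretionary income = 82 − 15·3.2 − 12·1.95 = 10.6; y* = 12 + 3/7·10.6/1.95 = 14.3297.

y* = 14.3297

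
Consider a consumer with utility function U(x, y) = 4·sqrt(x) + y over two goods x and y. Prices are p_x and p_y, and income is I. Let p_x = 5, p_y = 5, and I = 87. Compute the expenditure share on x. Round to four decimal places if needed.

MU_x = 2/√x, MU_y = 1. Tangency: 2/√x = p_x/p_y.
Solve: √x = 2·p_y/p_x, so x*(p_x,p_y) = (2·p_y/p_x)², and y* = (I − p_x·x*)/p_y.
Plugging in: x* = (2·5/5)² = 4, y* = 13.4.
Expenditure on x: 5·4 = 20; share = 0.2299.

share on x = 0.2299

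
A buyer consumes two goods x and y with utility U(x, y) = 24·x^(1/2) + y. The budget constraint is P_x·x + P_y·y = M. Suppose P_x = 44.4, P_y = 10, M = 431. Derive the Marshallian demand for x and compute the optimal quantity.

MU_x = 12/√x, MU_y = 1. Tangency: 12/√x = P_x/P_y.
Solve: √x = 12·P_y/P_x, so x*(P_x,P_y) = (12·P_y/P_x)², and y* = (M − P_x·x*)/P_y.
Plugging in: x* = (12·10/44.4)² = 7.3046.

x* = 7.3046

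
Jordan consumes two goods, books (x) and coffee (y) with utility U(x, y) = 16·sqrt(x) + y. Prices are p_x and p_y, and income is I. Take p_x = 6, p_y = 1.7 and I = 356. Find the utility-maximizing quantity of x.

Solve: √x = 8·p_y/p_x, so x*(p_x,p_y) = (8·p_y/p_x)², and y* = (I − p_x·x*)/p_y.
Plugging in: x* = (8·1.7/6)² = 5.1378.

x* = 5.1378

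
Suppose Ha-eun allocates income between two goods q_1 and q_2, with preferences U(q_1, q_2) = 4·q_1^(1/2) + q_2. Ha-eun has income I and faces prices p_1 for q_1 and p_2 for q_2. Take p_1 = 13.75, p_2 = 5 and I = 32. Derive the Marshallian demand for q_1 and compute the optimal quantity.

Thus q_1* = (2·p_2/p_1)² — independent of I — with the rest of income spent on q_2.
Plugging in: q_1* = (2·5/13.75)² = 0.5289.

q_1* = 0.5289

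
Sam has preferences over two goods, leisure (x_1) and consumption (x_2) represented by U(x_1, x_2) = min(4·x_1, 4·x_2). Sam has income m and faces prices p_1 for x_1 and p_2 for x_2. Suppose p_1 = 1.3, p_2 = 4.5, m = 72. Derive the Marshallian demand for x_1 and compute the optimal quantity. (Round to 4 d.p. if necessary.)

x_1* = 12.4138

With perfect complements, no substitution: consume in ratio x_1:x_2 = 4:4.
Budget: p_1·x_1 + p_2·x_1 = m, so (4·p_1 + 4·p_2)·x_1 = 4·m.
Demand: x_1*(p_1,p_2,m) = 4·m/(4·p_1 + 4·p_2), x_2* = 4·m/(4·p_1 + 4·p_2).
Here 4·1.3 + 4·4.5 = 23.2, giving x_1* = 12.4138.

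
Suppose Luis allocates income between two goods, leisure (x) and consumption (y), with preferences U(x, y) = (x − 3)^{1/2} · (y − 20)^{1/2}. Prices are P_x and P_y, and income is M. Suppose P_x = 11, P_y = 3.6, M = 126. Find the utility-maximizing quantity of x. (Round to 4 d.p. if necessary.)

x* = 3.9545

MRS = (y−20)/(x−3). Tangency with P_x/P_y gives y−20 = (P_x/P_y)·(x−3).
After buying the subsistence bundle (3, 20), a share 0.5 of the remaining income goes to x: x* = 3 + 0.5·(M − 3P_x − 20P_y)/P_x.
Discretionary income = 126 − 3·11 − 20·3.6 = 21; x* = 3 + 0.5·21/11 = 3.9545.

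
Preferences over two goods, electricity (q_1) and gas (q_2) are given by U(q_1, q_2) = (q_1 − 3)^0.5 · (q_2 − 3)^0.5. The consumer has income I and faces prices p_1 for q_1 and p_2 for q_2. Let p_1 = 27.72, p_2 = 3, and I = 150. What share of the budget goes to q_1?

share on q_1 = 0.7472

Let q_1' = q_1−3, q_2' = q_2−3. MRS = q_2'/q_1' = p_1/p_2.
After buying the subsistence bundle (3, 3), a share 0.5 of the remaining income goes to q_1: q_1* = 3 + 0.5·(I − 3p_1 − 3p_2)/p_1.
Discretionary income = 150 − 3·27.72 − 3·3 = 57.84; q_1* = 3 + 0.5·57.84/27.72 = 4.0433; q_2* = 3 + 0.5·57.84/3 = 12.64.
Expenditure on q_1: 27.72·4.0433 = 112.08; share = 0.7472.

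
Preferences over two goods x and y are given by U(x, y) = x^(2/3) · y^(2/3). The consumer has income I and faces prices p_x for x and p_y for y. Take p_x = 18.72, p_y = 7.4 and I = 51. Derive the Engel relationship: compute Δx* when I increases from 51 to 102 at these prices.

The MRS is y/x. Set MRS = p_x/p_y.
Rearranging, p_y·y = p_x·x. Substituting into the budget gives p_x·x·(1 + 1) = I.
Demand: x*(p_x,p_y,I) = 0.5·I/p_x and y* = 0.5·I/p_y.
At p_x=18.72, p_y=7.4, I=51: x* = 0.5·51/18.72 = 1.3622.
At I' = 102: x* = 2.7244. Change: 2.7244 − 1.3622 = 1.3622.

Δx* = 1.3622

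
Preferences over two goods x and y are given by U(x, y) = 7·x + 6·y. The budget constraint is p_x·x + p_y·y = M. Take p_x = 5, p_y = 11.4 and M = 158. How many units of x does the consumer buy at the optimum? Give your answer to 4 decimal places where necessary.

x* = 31.6

Linear utility — the consumer picks whichever good has higher MU/price: 7/5 = 1.4 vs 6/11.4 = 0.5263.
x gives more utility per dollar, so spend all income on x: x* = M/p_x, y* = 0.
Numerically: x* = 31.6, y* = 0.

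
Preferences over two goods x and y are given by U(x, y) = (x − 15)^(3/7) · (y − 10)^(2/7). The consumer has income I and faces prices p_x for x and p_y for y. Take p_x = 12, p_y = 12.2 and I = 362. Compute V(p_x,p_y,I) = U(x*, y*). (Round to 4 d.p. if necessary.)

MRS = (3/2)·(y−10)/(x−15). Tangency with p_x/p_y gives y−10 = (2/3)·(p_x/p_y)·(x−15).
Substituting into the budget: x* = 15 + 0.6·(I − 15·p_x − 10·p_y)/p_x, and y* = 10 + 0.4·(…)/p_y.
Discretionary income = 362 − 15·12 − 10·12.2 = 60; x* = 15 + 0.6·60/12 = 18; y* = 10 + 0.4·60/12.2 = 11.9672.
Utility at the optimum: U(18, 11.9672) = 1.9428.

V = 1.9428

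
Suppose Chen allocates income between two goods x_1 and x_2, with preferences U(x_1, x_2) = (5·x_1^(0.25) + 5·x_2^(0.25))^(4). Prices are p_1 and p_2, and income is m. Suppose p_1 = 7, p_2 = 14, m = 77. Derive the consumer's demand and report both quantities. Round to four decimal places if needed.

x_1* = 6.1326, x_2* = 2.4337

From the CES first-order condition, (x_2/x_1)^(0.75) = p_1/p_2.
Hence x_2/x_1 = (p_1/p_2)^(1/(0.75)), i.e. raised to the 4/3 power.
With the ratio pinned down, the budget gives x_1* = m/(p_1 + p_2·(x_2/x_1)) and x_2* = (x_2/x_1)·x_1*.
Numerically x_2/x_1 = 0.39685, so x_1* = 77/(7 + 14·0.39685) = 6.1326 and x_2* = 0.39685·6.1326 = 2.4337.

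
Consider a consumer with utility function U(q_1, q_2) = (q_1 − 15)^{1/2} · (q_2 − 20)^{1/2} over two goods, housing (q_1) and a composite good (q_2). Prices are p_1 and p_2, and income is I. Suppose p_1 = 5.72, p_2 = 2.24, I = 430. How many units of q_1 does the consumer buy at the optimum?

MRS = (q_2−20)/(q_1−15). Tangency with p_1/p_2 gives q_2−20 = (p_1/p_2)·(q_1−15).
After buying the subsistence bundle (15, 20), a share 0.5 of the remaining income goes to q_1: q_1* = 15 + 0.5·(I − 15p_1 − 20p_2)/p_1.
Discretionary income = 430 − 15·5.72 − 20·2.24 = 299.4; q_1* = 15 + 0.5·299.4/5.72 = 41.1713.

q_1* = 41.1713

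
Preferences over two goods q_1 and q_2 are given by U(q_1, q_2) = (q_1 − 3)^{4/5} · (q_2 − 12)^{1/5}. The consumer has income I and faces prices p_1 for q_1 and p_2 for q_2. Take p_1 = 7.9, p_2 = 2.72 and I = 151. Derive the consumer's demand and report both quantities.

This is Cobb-Douglas in (q_1−3, q_2−12): tangency gives 0.8·p_2·(q_2−12) = 0.2·p_1·(q_1−3).
After buying the subsistence bundle (3, 12), a share 0.8 of the remaining income goes to q_1: q_1* = 3 + 0.8·(I − 3p_1 − 12p_2)/p_1.
Discretionary income = 151 − 3·7.9 − 12·2.72 = 94.66; q_1* = 3 + 0.8·94.66/7.9 = 12.5858; q_2* = 12 + 0.2·94.66/2.72 = 18.9603.

q_1* = 12.5858, q_2* = 18.9603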